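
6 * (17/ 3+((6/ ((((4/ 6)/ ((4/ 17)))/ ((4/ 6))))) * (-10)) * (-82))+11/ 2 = 237503/ 34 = 6985.38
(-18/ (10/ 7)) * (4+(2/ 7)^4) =-17316/ 343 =-50.48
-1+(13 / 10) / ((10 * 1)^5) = -999987 / 1000000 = -1.00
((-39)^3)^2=3518743761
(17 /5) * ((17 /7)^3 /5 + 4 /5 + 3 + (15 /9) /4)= 495499 /20580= 24.08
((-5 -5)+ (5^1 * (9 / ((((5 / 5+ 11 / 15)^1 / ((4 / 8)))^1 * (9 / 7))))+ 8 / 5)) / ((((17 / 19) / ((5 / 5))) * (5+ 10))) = 2793 / 22100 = 0.13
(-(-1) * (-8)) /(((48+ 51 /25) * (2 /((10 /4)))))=-250 /1251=-0.20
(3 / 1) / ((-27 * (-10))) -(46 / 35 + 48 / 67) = -85247 / 42210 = -2.02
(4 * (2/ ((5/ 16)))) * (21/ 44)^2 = 3528/ 605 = 5.83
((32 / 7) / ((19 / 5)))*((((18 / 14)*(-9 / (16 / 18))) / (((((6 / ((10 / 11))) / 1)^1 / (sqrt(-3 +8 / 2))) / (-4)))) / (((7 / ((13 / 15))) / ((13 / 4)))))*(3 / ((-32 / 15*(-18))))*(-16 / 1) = -342225 / 71687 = -4.77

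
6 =6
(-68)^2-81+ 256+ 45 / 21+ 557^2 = 2205351 / 7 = 315050.14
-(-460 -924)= 1384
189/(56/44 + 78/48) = 5544/85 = 65.22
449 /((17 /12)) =5388 /17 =316.94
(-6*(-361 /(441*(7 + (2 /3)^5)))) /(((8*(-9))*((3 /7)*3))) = -0.01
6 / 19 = 0.32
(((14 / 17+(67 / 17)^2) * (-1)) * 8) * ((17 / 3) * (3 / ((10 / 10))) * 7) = -15571.29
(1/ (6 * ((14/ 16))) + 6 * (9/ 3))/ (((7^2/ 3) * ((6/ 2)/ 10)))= 3820/ 1029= 3.71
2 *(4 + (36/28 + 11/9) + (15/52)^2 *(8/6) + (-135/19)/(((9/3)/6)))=-6142945/404586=-15.18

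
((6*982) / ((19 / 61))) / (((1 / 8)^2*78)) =3833728 / 247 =15521.17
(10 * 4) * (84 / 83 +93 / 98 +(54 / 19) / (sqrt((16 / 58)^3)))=319020 / 4067 +3915 * sqrt(58) / 38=863.07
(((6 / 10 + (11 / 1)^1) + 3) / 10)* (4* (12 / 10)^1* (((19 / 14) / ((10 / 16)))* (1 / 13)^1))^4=404010079617024 / 669677353515625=0.60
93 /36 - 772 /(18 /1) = -1451 /36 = -40.31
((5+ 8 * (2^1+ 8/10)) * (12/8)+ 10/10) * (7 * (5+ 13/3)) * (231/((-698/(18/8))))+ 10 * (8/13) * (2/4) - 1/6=-556747753/272220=-2045.21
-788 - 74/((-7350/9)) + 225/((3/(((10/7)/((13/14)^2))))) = -137391941/207025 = -663.65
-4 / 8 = -1 / 2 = -0.50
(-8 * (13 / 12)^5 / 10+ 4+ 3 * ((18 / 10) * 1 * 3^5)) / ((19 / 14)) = 30138283 / 31104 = 968.95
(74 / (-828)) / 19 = -37 / 7866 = -0.00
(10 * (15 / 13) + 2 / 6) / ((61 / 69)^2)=734781 / 48373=15.19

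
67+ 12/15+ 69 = 684/5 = 136.80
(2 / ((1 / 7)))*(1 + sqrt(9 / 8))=28.85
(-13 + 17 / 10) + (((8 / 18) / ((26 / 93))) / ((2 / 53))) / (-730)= -161677 / 14235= -11.36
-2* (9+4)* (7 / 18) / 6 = -91 / 54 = -1.69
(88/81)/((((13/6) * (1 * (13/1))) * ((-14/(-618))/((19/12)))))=86108/31941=2.70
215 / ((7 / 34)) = 7310 / 7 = 1044.29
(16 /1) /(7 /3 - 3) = -24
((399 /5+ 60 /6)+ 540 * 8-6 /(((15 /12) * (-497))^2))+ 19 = 27348836384 /6175225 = 4428.80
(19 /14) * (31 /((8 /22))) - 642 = -29473 /56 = -526.30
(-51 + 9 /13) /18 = -109 /39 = -2.79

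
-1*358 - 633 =-991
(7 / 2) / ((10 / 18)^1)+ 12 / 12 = 73 / 10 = 7.30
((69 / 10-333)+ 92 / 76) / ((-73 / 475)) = 308645 / 146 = 2114.01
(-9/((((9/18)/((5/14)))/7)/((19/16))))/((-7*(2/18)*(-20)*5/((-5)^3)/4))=38475/112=343.53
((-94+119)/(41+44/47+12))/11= 0.04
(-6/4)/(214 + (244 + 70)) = -1/352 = -0.00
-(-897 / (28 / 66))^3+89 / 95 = 9452246563.91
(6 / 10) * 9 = 27 / 5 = 5.40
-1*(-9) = 9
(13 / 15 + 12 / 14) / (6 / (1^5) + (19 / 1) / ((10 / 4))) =181 / 1428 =0.13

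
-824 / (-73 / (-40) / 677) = -22313920 / 73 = -305670.14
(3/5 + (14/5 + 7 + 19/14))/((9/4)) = 1646/315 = 5.23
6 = 6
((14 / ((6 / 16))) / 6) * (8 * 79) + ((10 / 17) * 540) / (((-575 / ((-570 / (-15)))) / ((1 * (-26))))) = 15758944 / 3519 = 4478.24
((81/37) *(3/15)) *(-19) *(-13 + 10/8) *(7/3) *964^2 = 39210947748/185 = 211951068.91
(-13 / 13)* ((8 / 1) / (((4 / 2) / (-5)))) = 20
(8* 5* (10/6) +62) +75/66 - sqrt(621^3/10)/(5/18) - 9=7973/66 - 16767* sqrt(690)/25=-17496.52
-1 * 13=-13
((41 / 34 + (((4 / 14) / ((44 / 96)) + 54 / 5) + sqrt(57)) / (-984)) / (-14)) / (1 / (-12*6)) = 11537181 / 1878415 - 3*sqrt(57) / 574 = 6.10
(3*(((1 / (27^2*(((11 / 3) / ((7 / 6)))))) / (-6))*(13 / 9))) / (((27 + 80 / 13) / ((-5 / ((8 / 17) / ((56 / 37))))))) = 703885 / 4603643748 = 0.00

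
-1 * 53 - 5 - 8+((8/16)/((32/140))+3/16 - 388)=-3613/8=-451.62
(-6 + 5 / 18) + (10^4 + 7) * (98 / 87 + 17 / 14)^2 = 27110139451 / 494508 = 54822.45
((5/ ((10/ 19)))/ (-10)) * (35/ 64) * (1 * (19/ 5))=-2527/ 1280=-1.97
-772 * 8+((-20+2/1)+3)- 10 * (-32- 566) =-211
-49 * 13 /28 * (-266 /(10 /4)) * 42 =508326 /5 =101665.20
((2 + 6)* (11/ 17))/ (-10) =-44/ 85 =-0.52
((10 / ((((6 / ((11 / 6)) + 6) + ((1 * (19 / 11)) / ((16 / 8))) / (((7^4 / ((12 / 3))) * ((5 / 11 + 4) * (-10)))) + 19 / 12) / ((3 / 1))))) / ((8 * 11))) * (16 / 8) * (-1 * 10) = -529420500 / 842952577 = -0.63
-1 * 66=-66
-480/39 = -160/13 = -12.31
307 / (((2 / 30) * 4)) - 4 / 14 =32227 / 28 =1150.96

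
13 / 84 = 0.15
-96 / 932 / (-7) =24 / 1631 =0.01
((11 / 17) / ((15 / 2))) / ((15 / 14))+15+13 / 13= 61508 / 3825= 16.08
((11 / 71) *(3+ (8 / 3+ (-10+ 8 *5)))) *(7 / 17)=8239 / 3621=2.28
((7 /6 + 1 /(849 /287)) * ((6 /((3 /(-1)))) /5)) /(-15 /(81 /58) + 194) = -4599 /1400284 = -0.00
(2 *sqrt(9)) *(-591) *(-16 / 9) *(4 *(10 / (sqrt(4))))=126080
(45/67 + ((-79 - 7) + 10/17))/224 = -0.38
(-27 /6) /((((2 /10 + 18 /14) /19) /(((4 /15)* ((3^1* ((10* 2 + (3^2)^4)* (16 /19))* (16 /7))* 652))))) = -380231955.69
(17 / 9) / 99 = 17 / 891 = 0.02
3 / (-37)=-3 / 37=-0.08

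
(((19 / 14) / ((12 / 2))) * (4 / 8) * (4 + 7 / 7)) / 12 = 95 / 2016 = 0.05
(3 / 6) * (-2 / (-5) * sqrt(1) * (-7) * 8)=-56 / 5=-11.20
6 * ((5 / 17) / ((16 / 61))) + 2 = 1187 / 136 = 8.73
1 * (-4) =-4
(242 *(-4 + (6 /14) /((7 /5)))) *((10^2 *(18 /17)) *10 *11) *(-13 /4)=28186587000 /833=33837439.38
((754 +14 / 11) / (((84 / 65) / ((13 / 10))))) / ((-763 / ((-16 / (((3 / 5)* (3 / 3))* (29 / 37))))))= 519499240 / 15334011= 33.88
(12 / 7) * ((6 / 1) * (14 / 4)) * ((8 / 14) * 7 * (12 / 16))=108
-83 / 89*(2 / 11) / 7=-166 / 6853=-0.02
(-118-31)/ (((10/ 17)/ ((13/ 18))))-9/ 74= -1219183/ 6660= -183.06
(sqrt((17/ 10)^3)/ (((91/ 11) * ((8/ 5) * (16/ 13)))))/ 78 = 187 * sqrt(170)/ 1397760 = 0.00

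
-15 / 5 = -3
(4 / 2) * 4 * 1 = 8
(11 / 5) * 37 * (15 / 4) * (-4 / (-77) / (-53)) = -111 / 371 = -0.30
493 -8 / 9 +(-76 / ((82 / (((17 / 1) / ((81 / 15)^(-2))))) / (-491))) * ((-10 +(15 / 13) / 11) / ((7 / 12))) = -7066361894071 / 1846845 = -3826180.27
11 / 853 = 0.01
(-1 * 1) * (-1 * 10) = 10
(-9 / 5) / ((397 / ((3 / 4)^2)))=-81 / 31760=-0.00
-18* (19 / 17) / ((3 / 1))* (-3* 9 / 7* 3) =9234 / 119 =77.60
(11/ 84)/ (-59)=-11/ 4956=-0.00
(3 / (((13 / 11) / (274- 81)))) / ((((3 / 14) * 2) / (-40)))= -594440 / 13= -45726.15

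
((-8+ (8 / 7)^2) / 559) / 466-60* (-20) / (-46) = -3829265572 / 146788369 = -26.09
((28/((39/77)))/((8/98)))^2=697540921/1521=458606.79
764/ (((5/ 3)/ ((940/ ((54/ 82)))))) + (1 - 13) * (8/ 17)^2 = 1701888656/ 2601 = 654320.90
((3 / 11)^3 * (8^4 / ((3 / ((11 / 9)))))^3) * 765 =5841155522560 / 81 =72113031142.72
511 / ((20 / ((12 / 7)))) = 219 / 5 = 43.80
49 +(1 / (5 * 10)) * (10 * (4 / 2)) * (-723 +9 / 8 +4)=-4763 / 20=-238.15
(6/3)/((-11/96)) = -192/11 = -17.45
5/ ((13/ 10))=3.85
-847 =-847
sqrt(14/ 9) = sqrt(14)/ 3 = 1.25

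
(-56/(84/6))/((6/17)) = -34/3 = -11.33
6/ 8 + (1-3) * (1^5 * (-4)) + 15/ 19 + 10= 19.54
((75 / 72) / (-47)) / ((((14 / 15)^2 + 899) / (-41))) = 76875 / 76129096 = 0.00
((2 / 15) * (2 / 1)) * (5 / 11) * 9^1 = 12 / 11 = 1.09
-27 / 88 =-0.31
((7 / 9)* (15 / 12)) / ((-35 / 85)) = -85 / 36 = -2.36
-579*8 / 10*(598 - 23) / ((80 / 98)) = -652533 / 2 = -326266.50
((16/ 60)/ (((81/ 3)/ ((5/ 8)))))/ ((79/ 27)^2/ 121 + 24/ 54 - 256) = -1089/ 45072118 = -0.00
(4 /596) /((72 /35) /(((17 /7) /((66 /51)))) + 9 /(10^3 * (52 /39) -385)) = 822205 /135455751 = 0.01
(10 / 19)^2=100 / 361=0.28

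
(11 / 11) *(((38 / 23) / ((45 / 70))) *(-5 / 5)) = -2.57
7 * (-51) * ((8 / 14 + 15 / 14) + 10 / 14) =-841.50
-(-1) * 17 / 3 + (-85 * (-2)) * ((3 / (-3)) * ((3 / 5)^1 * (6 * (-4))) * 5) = 36737 / 3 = 12245.67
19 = 19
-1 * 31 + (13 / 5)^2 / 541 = -419106 / 13525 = -30.99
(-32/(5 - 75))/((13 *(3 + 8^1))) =16/5005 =0.00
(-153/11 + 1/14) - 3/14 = -1082/77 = -14.05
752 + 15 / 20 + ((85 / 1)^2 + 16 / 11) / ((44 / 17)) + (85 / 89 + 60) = 77660521 / 21538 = 3605.74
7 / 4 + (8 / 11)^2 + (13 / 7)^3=1441677 / 166012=8.68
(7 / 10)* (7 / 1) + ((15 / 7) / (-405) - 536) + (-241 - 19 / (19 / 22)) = -1500859 / 1890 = -794.11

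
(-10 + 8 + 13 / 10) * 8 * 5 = -28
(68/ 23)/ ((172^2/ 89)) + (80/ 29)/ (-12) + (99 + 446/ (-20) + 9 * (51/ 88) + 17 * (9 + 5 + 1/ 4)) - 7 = 515965269307/ 1627933560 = 316.94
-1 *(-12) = 12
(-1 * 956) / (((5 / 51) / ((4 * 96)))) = -18722304 / 5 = -3744460.80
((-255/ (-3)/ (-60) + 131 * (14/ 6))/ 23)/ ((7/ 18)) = 34.02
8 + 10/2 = 13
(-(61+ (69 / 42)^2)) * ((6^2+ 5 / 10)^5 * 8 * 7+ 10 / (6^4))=-29350526883040495 / 127008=-231091953916.61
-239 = -239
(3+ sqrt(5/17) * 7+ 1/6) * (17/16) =323/96+ 7 * sqrt(85)/16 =7.40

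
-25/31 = -0.81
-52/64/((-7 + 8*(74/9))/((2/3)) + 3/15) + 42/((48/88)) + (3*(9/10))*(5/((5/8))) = 10454569/106040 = 98.59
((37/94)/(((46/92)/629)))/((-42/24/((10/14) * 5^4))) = -290912500/2303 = -126318.93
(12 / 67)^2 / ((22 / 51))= 3672 / 49379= 0.07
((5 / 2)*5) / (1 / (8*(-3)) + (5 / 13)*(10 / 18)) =11700 / 161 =72.67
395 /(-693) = -395 /693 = -0.57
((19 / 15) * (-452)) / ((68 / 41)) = -88027 / 255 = -345.20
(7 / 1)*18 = 126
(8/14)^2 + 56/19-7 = -3469/931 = -3.73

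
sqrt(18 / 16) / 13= 3 * sqrt(2) / 52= 0.08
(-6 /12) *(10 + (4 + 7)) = -21 /2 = -10.50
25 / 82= 0.30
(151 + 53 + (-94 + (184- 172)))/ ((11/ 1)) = 122/ 11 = 11.09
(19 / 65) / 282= 19 / 18330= 0.00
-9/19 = -0.47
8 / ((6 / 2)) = 8 / 3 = 2.67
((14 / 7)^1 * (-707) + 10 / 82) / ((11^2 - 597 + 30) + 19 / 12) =3.18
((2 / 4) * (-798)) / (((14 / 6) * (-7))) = 24.43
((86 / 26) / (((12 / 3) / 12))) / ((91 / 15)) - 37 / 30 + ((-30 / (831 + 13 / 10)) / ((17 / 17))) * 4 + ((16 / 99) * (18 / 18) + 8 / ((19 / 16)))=189349098457 / 26457901470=7.16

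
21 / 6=7 / 2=3.50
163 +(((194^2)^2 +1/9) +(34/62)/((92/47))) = 36357917549255/25668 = 1416468659.39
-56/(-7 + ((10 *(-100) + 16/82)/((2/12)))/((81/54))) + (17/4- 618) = -57605263/93860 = -613.74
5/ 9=0.56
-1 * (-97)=97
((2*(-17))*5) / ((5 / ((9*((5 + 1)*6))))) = -11016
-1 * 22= -22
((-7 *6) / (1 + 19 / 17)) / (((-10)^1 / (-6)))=-119 / 10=-11.90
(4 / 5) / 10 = 0.08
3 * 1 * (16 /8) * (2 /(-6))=-2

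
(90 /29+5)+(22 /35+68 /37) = 396951 /37555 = 10.57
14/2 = 7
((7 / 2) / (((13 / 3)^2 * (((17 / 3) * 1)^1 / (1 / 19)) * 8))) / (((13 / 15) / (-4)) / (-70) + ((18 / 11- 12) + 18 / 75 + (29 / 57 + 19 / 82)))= -44750475 / 1939772322046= -0.00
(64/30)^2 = 1024/225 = 4.55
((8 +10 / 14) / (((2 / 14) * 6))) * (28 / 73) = 854 / 219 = 3.90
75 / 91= 0.82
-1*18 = -18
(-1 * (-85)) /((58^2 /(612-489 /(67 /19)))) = 2695605 /225388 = 11.96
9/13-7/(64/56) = -5.43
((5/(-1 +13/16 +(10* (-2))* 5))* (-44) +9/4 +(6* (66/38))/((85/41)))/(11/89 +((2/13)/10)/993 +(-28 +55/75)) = -37565777226107/107643083642948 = -0.35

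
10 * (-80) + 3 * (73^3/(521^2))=-215985749/271441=-795.70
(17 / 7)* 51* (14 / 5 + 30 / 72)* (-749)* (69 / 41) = -502197.06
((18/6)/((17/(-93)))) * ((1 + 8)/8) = -2511/136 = -18.46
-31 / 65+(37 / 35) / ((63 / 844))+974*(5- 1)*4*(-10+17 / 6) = -3201067787 / 28665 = -111671.65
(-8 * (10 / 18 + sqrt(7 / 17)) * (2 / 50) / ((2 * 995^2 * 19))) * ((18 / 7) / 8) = -9 * sqrt(119) / 55961163125 - 1 / 658366625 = -0.00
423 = 423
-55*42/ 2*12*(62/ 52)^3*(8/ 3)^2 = -167057.41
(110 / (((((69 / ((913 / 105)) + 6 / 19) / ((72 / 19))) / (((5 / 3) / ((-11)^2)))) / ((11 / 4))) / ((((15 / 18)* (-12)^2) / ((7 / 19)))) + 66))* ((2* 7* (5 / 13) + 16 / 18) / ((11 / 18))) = 27780432000 / 1628020901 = 17.06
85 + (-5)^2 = 110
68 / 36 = 17 / 9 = 1.89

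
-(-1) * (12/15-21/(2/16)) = -836/5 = -167.20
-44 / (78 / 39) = -22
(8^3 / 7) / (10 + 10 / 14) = 512 / 75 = 6.83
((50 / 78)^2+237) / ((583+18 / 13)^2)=361102 / 519429681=0.00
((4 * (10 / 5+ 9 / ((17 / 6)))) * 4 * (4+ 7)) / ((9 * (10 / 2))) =15488 / 765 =20.25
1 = 1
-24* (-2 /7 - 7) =1224 /7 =174.86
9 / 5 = 1.80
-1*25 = -25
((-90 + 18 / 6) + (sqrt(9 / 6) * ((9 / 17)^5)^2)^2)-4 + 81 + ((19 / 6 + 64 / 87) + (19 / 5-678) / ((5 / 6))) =-7205575394850560630319367038862 / 8839703309458470236223482175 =-815.14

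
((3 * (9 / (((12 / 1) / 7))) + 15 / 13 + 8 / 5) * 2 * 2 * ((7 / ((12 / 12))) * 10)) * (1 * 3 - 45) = -2828868 / 13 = -217605.23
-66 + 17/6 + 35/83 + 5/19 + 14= -458735/9462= -48.48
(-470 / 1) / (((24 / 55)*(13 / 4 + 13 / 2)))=-12925 / 117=-110.47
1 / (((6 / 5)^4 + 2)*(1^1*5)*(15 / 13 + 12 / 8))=1625 / 87837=0.02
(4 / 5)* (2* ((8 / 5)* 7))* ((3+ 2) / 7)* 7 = 89.60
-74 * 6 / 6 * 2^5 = -2368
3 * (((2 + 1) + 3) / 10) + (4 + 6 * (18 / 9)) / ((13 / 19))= 25.18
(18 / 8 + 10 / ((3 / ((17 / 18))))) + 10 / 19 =12157 / 2052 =5.92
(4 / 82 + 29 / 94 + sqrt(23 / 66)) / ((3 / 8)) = 1836 / 1927 + 4*sqrt(1518) / 99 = 2.53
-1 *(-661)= 661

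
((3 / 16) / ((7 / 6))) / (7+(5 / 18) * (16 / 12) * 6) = 81 / 4648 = 0.02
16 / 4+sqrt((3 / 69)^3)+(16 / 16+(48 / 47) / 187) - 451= -3919846 / 8789+sqrt(23) / 529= -445.99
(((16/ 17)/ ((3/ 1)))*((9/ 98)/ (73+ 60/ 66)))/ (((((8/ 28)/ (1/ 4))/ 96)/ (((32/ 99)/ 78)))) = 512/ 3773133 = 0.00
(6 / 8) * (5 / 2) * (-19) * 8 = -285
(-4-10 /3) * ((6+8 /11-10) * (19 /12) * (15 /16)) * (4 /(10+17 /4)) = 10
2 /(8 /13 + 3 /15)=2.45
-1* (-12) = 12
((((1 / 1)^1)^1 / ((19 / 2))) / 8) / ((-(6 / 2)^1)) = -1 / 228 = -0.00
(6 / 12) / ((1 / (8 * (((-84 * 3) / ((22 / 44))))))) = -2016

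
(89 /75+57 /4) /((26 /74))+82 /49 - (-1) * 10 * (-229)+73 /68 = -3643933387 /1624350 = -2243.32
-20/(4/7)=-35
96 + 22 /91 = 8758 /91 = 96.24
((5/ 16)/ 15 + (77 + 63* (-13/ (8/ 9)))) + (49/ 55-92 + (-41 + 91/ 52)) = -2573243/ 2640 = -974.71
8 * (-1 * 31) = -248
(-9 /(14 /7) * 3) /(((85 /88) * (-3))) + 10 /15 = 1358 /255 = 5.33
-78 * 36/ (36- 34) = -1404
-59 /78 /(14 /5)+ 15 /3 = 5165 /1092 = 4.73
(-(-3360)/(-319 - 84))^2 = 11289600/162409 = 69.51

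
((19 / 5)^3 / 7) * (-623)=-610451 / 125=-4883.61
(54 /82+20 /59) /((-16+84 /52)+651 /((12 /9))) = 125476 /59606579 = 0.00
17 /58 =0.29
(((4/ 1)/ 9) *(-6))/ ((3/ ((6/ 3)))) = -1.78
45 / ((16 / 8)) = 45 / 2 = 22.50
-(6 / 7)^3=-216 / 343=-0.63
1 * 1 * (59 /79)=59 /79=0.75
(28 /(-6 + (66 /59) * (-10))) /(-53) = 826 /26871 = 0.03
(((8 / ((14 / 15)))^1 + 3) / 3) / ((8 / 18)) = 243 / 28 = 8.68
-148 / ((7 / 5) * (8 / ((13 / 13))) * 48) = -185 / 672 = -0.28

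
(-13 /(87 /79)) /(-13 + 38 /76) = 2054 /2175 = 0.94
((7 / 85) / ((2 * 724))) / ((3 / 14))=49 / 184620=0.00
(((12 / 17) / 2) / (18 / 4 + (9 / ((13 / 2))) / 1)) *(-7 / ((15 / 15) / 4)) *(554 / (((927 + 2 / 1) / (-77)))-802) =382304832 / 268481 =1423.95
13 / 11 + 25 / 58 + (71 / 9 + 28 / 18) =63491 / 5742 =11.06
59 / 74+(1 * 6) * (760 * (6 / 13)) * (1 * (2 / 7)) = 4054649 / 6734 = 602.12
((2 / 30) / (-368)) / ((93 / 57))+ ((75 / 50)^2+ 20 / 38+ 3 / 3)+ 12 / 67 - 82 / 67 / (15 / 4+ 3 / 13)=2383903699 / 653507280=3.65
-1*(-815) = 815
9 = 9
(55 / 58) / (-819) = -55 / 47502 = -0.00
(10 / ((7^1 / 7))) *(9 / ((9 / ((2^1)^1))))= 20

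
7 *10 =70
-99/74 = -1.34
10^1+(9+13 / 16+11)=30.81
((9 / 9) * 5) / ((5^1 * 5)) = 0.20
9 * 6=54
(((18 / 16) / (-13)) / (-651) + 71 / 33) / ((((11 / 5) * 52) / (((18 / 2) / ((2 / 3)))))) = 72109215 / 283995712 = 0.25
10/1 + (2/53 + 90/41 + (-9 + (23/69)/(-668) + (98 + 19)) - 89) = 136007303/4354692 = 31.23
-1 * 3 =-3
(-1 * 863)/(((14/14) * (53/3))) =-2589/53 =-48.85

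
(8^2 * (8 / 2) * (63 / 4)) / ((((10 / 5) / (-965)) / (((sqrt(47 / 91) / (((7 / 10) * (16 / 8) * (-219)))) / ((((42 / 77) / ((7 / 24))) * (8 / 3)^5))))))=4299075 * sqrt(4277) / 15548416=18.08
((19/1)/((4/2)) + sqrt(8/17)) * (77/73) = 154 * sqrt(34)/1241 + 1463/146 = 10.74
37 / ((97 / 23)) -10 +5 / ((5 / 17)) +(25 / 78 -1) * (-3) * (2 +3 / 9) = 155327 / 7566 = 20.53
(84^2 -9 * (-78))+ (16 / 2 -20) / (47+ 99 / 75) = 2342841 / 302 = 7757.75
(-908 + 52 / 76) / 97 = -17239 / 1843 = -9.35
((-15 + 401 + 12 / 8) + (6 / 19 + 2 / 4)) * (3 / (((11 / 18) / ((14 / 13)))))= 5577768 / 2717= 2052.91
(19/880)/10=19/8800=0.00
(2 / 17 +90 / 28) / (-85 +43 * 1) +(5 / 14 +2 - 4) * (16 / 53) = -304781 / 529788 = -0.58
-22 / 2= -11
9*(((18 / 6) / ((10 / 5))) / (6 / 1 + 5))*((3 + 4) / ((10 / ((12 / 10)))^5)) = 45927 / 214843750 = 0.00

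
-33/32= -1.03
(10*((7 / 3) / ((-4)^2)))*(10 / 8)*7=1225 / 96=12.76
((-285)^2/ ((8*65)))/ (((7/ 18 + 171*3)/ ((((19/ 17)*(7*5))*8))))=194452650/ 2042261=95.21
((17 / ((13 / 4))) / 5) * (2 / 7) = 136 / 455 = 0.30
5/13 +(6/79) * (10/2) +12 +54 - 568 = -514769/1027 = -501.24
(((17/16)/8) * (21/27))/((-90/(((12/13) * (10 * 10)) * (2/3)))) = -595/8424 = -0.07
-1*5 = -5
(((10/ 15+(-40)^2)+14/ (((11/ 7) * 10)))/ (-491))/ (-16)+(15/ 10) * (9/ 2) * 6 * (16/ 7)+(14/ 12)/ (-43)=36187386757/ 390168240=92.75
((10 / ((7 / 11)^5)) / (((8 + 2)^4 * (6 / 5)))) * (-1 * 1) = -161051 / 20168400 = -0.01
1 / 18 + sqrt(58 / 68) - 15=-269 / 18 + sqrt(986) / 34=-14.02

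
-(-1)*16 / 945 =16 / 945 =0.02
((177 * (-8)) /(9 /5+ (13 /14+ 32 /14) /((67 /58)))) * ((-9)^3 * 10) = 448270200 /199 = 2252614.07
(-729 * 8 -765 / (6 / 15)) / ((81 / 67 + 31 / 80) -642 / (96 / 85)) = 3459210 / 253189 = 13.66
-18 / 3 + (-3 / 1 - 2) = -11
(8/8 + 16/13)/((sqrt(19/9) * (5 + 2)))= 0.22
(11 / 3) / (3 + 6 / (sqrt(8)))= 22 / 9 -11 * sqrt(2) / 9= 0.72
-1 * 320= -320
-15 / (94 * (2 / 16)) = -60 / 47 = -1.28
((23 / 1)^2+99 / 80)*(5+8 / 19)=4369157 / 1520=2874.45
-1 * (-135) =135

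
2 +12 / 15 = 14 / 5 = 2.80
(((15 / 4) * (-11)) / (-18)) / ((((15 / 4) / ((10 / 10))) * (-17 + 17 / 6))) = -0.04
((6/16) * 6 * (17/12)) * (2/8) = 51/64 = 0.80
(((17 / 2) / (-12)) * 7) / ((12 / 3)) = -119 / 96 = -1.24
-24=-24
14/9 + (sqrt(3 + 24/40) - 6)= -40/9 + 3*sqrt(10)/5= -2.55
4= 4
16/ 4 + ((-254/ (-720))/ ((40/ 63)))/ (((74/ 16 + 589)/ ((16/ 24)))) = 5699689/ 1424700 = 4.00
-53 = -53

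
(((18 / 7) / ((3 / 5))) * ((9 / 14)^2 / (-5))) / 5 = -243 / 3430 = -0.07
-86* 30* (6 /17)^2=-321.38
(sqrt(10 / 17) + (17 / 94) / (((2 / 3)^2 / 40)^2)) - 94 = sqrt(170) / 17 + 64432 / 47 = 1371.66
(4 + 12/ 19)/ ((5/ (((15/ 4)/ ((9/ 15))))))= 110/ 19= 5.79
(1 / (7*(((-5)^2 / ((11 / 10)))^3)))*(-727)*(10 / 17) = -967637 / 185937500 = -0.01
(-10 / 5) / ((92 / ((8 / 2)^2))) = -8 / 23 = -0.35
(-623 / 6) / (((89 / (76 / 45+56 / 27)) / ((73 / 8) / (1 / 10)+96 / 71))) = -23379811 / 57510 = -406.53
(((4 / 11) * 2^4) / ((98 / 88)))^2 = 65536 / 2401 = 27.30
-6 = -6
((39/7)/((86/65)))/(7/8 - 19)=-2028/8729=-0.23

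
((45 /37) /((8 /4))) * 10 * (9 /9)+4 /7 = 1723 /259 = 6.65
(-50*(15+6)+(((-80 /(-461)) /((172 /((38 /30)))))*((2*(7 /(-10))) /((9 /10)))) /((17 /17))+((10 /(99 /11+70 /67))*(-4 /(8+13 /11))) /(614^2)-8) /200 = -906928034850321271 /171441650239160850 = -5.29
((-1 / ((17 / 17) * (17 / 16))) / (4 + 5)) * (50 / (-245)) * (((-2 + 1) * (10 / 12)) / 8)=-50 / 22491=-0.00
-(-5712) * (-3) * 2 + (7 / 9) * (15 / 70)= -205631 / 6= -34271.83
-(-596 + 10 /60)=595.83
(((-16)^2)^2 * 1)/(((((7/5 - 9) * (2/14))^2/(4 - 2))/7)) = 280985600/361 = 778353.46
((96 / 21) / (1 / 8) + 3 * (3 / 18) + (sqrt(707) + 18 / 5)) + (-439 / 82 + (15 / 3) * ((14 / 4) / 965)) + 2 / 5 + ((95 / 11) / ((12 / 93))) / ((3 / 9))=sqrt(707) + 576475175 / 2437204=263.12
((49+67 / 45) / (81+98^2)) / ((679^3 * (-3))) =-2272 / 409300915821525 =-0.00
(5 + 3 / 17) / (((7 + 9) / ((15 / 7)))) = 165 / 238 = 0.69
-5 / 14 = -0.36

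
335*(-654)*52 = -11392680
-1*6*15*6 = -540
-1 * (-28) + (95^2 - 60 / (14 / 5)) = 63221 / 7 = 9031.57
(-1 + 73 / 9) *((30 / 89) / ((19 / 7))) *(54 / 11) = 80640 / 18601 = 4.34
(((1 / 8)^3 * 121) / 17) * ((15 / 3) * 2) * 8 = 1.11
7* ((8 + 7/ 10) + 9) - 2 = 1219/ 10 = 121.90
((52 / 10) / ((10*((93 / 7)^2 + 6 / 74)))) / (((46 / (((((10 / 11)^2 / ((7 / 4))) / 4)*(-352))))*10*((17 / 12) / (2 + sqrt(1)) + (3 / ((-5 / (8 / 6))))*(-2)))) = -40404 / 314720615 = -0.00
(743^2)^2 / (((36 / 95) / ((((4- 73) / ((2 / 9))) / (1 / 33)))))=-65923748055612315 / 8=-8240468506951539.38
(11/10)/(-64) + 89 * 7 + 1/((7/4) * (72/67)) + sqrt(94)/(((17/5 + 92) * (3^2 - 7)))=5 * sqrt(94)/954 + 25140107/40320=623.57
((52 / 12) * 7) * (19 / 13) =133 / 3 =44.33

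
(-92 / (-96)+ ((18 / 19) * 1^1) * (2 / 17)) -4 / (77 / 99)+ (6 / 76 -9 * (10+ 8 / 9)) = -5534609 / 54264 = -101.99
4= 4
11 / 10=1.10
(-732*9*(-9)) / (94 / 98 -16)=-3942.07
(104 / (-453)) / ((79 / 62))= -6448 / 35787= -0.18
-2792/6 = -1396/3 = -465.33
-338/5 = -67.60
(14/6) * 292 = 2044/3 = 681.33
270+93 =363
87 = 87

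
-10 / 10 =-1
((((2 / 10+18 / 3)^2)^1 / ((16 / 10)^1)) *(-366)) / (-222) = 58621 / 1480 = 39.61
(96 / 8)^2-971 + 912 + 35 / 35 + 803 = 889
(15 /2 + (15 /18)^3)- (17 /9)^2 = 2923 /648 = 4.51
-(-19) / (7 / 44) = 836 / 7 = 119.43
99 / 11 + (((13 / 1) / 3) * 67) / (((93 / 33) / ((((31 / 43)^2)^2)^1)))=36.83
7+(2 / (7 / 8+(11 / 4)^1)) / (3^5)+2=63439 / 7047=9.00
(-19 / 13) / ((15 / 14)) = -266 / 195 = -1.36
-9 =-9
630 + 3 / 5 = 3153 / 5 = 630.60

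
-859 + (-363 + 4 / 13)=-15882 / 13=-1221.69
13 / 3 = 4.33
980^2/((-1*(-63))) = 137200/9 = 15244.44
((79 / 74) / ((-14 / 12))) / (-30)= 79 / 2590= 0.03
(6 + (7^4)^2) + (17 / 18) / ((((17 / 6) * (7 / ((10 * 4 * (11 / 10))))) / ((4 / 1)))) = 121061123 / 21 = 5764815.38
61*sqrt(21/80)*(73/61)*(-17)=-1241*sqrt(105)/20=-635.82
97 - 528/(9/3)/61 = 5741/61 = 94.11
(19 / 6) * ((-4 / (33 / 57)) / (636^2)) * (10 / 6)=-1805 / 20022552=-0.00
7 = 7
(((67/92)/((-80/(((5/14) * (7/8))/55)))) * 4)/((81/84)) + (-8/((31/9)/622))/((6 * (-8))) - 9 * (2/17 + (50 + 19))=-681928594043/1151979840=-591.96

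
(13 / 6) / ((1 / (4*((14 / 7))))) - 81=-191 / 3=-63.67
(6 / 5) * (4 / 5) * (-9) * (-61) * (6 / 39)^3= 105408 / 54925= 1.92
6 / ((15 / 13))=5.20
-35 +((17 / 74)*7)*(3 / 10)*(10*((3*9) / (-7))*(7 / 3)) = -5803 / 74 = -78.42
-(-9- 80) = 89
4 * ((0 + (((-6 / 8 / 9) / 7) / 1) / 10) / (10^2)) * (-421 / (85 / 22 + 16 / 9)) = 13893 / 3909500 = 0.00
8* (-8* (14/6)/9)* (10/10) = -16.59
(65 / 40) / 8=0.20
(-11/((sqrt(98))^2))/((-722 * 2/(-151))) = -1661/141512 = -0.01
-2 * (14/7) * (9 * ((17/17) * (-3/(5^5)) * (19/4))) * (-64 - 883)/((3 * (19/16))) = -136368/3125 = -43.64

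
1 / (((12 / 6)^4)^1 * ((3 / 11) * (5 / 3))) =11 / 80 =0.14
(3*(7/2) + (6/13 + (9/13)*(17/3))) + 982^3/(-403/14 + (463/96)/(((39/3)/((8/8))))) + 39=-215089759763217/6454006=-33326550.95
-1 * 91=-91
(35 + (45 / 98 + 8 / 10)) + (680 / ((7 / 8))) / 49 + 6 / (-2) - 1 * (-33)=281669 / 3430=82.12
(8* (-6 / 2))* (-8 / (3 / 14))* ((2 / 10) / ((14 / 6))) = 76.80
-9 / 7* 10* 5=-450 / 7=-64.29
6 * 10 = 60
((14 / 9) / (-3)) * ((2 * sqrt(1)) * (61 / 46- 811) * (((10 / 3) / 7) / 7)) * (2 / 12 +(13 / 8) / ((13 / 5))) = 1179425 / 26082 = 45.22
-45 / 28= -1.61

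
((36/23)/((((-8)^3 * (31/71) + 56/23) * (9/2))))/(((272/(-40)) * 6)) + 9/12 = 690601/920754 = 0.75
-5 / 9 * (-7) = 35 / 9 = 3.89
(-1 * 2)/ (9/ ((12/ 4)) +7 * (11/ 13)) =-13/ 58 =-0.22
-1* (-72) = 72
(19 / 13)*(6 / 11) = 114 / 143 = 0.80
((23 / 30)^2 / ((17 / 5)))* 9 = 1.56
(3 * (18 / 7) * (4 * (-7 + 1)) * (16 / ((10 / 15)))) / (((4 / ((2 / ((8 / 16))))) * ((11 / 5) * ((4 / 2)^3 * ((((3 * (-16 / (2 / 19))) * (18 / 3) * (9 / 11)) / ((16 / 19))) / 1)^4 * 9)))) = -106480 / 189540996247513701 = -0.00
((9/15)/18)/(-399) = -1/11970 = -0.00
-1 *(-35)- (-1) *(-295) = -260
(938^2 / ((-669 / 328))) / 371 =-1162.73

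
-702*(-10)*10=70200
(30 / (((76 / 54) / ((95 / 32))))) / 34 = 2025 / 1088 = 1.86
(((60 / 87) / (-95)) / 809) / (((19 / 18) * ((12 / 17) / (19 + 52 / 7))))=-18870 / 59285947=-0.00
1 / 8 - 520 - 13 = -4263 / 8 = -532.88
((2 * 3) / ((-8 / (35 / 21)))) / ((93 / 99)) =-165 / 124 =-1.33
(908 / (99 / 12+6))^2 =13191424 / 3249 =4060.15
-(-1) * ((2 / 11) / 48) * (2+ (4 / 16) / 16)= 43 / 5632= 0.01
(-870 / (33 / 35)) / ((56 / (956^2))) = -165650900 / 11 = -15059172.73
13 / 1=13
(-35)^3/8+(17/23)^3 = -521620821/97336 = -5358.97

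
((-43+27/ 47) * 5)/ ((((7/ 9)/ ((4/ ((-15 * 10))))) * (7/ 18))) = 18.70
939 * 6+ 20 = 5654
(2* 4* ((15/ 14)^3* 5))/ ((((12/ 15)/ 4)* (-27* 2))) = -3125/ 686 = -4.56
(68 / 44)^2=289 / 121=2.39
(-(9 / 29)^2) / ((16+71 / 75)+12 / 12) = -6075 / 1131986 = -0.01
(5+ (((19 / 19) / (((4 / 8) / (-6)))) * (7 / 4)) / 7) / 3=2 / 3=0.67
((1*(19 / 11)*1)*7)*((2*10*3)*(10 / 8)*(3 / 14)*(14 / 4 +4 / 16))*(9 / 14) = 577125 / 1232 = 468.45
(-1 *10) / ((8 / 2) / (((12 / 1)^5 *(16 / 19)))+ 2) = -1990656 / 398135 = -5.00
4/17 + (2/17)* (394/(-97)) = -400/1649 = -0.24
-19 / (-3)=19 / 3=6.33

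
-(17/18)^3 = -4913/5832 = -0.84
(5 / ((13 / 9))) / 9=5 / 13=0.38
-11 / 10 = -1.10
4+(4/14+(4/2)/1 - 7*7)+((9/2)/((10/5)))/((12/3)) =-4721/112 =-42.15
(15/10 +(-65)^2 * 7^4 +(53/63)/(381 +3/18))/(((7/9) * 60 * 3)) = 974393532443/13447560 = 72458.76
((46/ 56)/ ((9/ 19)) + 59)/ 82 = 15305/ 20664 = 0.74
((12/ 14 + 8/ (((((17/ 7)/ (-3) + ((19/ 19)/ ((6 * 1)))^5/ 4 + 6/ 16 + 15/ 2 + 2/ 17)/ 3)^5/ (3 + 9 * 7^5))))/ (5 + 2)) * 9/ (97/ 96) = 19567.23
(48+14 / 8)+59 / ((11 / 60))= 16349 / 44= 371.57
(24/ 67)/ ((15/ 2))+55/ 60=3877/ 4020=0.96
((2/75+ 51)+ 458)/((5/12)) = 152708/125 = 1221.66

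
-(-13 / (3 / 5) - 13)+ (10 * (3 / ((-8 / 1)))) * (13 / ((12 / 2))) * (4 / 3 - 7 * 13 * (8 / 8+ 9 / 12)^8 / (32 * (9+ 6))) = 8019330527 / 50331648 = 159.33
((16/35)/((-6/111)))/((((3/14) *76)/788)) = -116624/285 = -409.21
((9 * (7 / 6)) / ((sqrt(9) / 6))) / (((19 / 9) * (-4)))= -189 / 76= -2.49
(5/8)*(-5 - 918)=-4615/8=-576.88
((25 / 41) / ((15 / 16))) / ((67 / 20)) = 1600 / 8241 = 0.19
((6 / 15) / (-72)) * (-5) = 1 / 36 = 0.03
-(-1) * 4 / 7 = 4 / 7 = 0.57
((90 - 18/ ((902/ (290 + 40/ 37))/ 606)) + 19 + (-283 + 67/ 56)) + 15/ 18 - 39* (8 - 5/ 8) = -2789171521/ 700854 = -3979.68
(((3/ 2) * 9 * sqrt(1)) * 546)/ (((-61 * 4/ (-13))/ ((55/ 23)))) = 939.11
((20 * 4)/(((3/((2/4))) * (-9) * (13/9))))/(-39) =40/1521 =0.03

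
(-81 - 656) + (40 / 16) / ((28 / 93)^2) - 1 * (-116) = -930483 / 1568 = -593.42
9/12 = 3/4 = 0.75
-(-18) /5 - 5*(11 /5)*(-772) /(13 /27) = 1146654 /65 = 17640.83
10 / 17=0.59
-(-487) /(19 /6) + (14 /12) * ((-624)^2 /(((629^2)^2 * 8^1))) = 457385923253178 /2974104216739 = 153.79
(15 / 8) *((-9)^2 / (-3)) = -405 / 8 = -50.62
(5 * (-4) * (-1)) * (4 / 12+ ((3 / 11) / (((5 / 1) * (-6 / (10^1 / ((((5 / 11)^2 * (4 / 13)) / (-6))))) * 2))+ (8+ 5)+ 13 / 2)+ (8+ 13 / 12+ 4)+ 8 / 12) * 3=2272.40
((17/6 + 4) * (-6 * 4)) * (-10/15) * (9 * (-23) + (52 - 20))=-19133.33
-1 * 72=-72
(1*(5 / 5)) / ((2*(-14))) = -1 / 28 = -0.04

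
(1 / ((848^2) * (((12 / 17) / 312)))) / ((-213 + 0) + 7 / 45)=-9945 / 3443789056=-0.00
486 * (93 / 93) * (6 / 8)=729 / 2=364.50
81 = 81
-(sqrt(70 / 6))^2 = -35 / 3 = -11.67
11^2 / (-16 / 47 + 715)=5687 / 33589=0.17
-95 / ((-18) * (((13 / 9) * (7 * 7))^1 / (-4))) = -190 / 637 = -0.30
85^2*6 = 43350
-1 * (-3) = 3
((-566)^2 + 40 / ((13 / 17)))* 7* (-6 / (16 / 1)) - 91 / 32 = -349887055 / 416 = -841074.65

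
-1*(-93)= 93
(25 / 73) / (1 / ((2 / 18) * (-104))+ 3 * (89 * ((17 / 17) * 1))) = 2600 / 2026407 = 0.00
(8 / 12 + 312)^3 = 825293672 / 27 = 30566432.30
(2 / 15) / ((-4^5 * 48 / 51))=-17 / 122880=-0.00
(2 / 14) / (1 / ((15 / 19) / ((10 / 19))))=0.21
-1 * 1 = -1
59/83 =0.71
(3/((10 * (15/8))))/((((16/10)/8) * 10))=2/25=0.08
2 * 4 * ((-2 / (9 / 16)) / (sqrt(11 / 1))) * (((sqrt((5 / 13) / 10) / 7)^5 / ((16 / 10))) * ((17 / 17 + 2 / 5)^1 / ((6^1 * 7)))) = -2 * sqrt(286) / 10966718763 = -0.00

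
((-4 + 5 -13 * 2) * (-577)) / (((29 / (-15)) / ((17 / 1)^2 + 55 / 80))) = -1002898125 / 464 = -2161418.37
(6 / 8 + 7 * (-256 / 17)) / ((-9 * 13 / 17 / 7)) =106.45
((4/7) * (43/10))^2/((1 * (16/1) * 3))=1849/14700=0.13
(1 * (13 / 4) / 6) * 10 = 65 / 12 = 5.42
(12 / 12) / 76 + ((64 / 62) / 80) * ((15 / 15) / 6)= 541 / 35340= 0.02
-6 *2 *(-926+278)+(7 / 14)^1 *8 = 7780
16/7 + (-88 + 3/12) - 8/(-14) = -84.89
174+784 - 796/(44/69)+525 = 2582/11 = 234.73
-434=-434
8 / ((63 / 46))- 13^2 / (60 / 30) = -9911 / 126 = -78.66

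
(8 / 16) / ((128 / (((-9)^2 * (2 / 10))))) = 81 / 1280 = 0.06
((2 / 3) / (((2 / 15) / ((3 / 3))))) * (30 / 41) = 150 / 41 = 3.66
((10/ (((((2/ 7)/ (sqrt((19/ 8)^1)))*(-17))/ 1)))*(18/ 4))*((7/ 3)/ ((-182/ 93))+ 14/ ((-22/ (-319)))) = -1652805*sqrt(38)/ 3536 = -2881.38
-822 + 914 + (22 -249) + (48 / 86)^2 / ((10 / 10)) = -249039 / 1849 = -134.69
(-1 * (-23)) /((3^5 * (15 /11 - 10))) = -253 /23085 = -0.01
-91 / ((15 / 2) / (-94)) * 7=7983.73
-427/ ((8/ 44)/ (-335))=1573495/ 2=786747.50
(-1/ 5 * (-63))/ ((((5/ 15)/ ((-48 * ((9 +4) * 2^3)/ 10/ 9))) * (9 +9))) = -2912/ 25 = -116.48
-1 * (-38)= 38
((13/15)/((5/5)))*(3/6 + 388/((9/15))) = 50479/90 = 560.88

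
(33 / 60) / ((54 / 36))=0.37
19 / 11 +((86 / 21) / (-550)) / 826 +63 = 308758757 / 4770150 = 64.73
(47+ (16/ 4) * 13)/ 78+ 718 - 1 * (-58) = 20209/ 26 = 777.27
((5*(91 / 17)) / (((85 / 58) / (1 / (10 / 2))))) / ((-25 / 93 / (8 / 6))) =-654472 / 36125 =-18.12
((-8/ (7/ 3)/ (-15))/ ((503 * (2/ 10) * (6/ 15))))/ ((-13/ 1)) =-20/ 45773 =-0.00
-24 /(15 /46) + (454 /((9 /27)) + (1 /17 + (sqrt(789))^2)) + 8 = 177264 /85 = 2085.46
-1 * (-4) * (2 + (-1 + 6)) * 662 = 18536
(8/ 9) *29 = 232/ 9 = 25.78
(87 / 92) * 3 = 261 / 92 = 2.84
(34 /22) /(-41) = -17 /451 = -0.04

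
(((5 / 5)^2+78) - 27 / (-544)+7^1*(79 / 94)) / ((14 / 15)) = 32573355 / 357952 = 91.00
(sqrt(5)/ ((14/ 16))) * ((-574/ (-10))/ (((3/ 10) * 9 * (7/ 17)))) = 11152 * sqrt(5)/ 189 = 131.94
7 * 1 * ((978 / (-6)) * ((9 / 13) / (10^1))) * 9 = -92421 / 130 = -710.93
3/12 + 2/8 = 1/2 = 0.50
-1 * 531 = -531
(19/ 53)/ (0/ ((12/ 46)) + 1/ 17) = 323/ 53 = 6.09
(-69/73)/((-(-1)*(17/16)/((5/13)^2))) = -27600/209729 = -0.13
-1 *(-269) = 269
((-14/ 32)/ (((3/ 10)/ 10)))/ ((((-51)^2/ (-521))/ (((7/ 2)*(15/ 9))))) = 3191125/ 187272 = 17.04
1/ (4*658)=1/ 2632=0.00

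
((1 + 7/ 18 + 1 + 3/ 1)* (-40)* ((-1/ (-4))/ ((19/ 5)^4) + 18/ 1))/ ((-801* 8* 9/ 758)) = 1724871616655/ 33821427204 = 51.00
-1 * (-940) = 940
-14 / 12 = -7 / 6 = -1.17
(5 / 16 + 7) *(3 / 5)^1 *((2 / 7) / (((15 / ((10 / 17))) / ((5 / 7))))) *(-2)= -117 / 1666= -0.07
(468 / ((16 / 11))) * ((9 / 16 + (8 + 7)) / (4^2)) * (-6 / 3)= -320463 / 512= -625.90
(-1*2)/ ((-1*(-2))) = -1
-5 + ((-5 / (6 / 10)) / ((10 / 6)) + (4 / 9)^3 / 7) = -9.99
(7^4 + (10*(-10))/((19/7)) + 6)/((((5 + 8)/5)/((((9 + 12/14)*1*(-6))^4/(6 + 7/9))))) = 59531216586791760/36175867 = 1645605800.87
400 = 400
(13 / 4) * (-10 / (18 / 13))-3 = -953 / 36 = -26.47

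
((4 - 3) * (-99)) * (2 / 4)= -99 / 2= -49.50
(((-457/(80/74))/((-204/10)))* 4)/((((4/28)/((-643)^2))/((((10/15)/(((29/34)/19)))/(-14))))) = -132829173679/522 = -254462018.54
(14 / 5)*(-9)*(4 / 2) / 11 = -252 / 55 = -4.58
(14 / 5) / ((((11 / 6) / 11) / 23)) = 1932 / 5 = 386.40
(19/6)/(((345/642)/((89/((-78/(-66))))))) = 1990307/4485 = 443.77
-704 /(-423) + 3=4.66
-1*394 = -394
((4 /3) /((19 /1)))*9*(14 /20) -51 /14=-4257 /1330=-3.20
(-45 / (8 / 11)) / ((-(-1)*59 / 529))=-261855 / 472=-554.78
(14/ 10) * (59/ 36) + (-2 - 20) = -3547/ 180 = -19.71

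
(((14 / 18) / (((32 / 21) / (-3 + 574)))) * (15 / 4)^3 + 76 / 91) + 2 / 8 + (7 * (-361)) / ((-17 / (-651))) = -257892320131 / 3168256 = -81398.83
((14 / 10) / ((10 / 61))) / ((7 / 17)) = 1037 / 50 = 20.74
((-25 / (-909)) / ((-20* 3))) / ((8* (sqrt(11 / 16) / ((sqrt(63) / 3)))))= -0.00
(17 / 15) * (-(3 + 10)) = -14.73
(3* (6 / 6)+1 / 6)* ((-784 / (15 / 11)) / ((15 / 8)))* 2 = -1310848 / 675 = -1942.00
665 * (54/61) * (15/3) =179550/61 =2943.44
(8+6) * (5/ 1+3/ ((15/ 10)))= 98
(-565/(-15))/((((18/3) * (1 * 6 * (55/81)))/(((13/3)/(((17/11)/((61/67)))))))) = 89609/22780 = 3.93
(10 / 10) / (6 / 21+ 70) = 7 / 492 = 0.01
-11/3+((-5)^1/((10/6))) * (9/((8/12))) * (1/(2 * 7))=-551/84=-6.56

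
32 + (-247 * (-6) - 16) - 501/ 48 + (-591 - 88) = 12937/ 16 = 808.56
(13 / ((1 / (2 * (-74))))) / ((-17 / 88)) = 9959.53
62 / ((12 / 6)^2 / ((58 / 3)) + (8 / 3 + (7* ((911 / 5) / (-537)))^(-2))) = 219353099826 / 10793734825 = 20.32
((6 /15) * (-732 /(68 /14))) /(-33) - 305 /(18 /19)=-5387581 /16830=-320.12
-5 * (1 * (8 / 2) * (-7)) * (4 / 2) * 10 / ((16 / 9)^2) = 14175 / 16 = 885.94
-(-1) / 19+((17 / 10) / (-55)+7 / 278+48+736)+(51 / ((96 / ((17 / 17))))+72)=856.58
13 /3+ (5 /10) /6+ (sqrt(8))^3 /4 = 53 /12+ 4 * sqrt(2) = 10.07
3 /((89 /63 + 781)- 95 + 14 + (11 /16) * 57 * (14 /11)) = 1512 /378649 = 0.00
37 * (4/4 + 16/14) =555/7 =79.29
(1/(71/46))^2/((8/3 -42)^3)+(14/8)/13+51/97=3448600038683/5222131578716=0.66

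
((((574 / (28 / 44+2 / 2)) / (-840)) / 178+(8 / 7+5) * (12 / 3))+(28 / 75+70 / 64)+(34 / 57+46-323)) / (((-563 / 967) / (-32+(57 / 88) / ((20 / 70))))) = -29448121933522037 / 2303158233600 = -12785.97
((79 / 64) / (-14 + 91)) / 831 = 79 / 4095168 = 0.00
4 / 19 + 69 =1315 / 19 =69.21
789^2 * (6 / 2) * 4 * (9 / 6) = 11205378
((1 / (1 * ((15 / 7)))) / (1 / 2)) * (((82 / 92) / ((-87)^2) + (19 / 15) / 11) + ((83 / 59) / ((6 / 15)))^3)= 4803089045598109 / 117987586110900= 40.71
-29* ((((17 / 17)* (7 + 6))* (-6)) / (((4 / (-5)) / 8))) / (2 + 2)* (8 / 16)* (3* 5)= -84825 / 2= -42412.50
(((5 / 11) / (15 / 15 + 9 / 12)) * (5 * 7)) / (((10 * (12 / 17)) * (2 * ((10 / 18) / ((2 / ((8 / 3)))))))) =153 / 176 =0.87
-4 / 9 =-0.44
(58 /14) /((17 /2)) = 0.49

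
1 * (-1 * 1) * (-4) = 4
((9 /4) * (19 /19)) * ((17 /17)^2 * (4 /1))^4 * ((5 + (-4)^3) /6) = -5664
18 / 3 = 6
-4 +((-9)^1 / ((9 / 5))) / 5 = -5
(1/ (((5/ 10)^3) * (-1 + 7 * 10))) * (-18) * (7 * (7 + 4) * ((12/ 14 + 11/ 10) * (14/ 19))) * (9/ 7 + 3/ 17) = -12586464/ 37145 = -338.85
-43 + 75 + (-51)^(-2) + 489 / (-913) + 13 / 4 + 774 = 7681862077 / 9498852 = 808.71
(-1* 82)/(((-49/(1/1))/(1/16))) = 41/392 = 0.10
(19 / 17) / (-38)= -1 / 34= -0.03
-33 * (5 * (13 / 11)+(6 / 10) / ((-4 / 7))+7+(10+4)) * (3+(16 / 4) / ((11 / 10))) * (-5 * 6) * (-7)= -26163711 / 22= -1189259.59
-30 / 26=-15 / 13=-1.15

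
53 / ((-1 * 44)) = -53 / 44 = -1.20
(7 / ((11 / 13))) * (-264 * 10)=-21840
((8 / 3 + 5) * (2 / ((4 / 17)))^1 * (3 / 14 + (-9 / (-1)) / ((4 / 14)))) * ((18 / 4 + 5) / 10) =274873 / 140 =1963.38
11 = 11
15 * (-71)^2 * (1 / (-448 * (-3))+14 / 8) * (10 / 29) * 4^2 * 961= 284971888825 / 406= 701901204.00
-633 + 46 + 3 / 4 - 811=-5589 / 4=-1397.25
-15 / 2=-7.50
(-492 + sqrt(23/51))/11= -492/11 + sqrt(1173)/561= -44.67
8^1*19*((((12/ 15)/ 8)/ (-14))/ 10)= -19/ 175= -0.11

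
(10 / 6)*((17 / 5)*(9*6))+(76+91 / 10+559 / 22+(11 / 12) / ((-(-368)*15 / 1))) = 60697061 / 145728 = 416.51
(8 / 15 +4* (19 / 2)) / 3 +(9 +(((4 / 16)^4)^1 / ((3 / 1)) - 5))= 194063 / 11520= 16.85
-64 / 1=-64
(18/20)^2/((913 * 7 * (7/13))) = 1053/4473700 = 0.00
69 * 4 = 276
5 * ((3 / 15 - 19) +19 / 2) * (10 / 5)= -93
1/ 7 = 0.14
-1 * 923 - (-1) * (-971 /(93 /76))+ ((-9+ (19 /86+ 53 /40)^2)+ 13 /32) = -473971056617 /275131200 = -1722.71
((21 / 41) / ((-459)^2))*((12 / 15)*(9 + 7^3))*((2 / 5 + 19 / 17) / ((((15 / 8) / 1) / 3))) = 3390464 / 2039509125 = 0.00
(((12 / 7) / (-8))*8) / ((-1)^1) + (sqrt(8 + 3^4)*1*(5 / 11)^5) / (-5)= 12 / 7-625*sqrt(89) / 161051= 1.68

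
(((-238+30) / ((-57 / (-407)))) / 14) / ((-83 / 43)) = 1820104 / 33117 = 54.96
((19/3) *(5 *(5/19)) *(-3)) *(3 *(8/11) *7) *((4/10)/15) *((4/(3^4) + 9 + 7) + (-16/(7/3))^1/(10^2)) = -3624448/22275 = -162.71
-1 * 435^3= -82312875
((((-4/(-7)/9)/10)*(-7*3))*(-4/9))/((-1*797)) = -8/107595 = -0.00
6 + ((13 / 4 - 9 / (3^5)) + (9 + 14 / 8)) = 539 / 27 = 19.96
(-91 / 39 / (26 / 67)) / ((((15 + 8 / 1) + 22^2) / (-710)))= 166495 / 19773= 8.42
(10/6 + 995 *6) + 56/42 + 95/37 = 5975.57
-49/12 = -4.08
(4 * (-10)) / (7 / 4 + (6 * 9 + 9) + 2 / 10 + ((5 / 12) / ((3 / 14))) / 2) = -3600 / 5933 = -0.61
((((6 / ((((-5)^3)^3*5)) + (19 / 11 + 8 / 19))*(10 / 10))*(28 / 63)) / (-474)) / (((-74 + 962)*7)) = -0.00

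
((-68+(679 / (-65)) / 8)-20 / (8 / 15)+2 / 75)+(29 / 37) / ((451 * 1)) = -13897992299 / 130158600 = -106.78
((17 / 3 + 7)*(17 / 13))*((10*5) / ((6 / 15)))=80750 / 39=2070.51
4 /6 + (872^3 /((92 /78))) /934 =19394375786 /32223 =601879.89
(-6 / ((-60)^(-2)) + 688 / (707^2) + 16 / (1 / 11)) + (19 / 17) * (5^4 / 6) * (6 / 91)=-2365788949523 / 110466629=-21416.32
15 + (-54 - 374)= -413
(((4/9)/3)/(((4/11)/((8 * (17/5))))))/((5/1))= 1496/675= 2.22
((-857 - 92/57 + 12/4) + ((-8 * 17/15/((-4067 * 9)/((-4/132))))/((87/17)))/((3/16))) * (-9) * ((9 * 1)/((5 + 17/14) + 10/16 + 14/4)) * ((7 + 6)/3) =7995161342791792/275253435765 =29046.55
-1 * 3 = -3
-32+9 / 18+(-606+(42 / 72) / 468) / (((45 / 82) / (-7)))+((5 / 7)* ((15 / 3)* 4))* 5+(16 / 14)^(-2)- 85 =7685.54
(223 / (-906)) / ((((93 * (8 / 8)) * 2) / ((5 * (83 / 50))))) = -18509 / 1685160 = -0.01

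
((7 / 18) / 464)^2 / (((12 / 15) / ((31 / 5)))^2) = 47089 / 1116094464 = 0.00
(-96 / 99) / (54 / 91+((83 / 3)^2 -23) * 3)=-91 / 209077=-0.00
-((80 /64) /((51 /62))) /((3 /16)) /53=-1240 /8109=-0.15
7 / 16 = 0.44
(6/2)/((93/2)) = 2/31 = 0.06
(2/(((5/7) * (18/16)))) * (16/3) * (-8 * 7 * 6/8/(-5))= 25088/225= 111.50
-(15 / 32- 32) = 1009 / 32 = 31.53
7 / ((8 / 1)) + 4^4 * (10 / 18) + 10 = 11023 / 72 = 153.10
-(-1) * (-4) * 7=-28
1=1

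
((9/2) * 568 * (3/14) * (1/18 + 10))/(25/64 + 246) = 2467392/110383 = 22.35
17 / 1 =17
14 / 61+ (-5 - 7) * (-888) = 650030 / 61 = 10656.23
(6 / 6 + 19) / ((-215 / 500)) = -2000 / 43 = -46.51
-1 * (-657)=657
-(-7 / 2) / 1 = 7 / 2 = 3.50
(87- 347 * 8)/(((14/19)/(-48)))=1226184/7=175169.14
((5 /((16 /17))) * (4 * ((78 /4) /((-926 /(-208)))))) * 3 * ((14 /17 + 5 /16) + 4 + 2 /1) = 14761305 /7408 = 1992.62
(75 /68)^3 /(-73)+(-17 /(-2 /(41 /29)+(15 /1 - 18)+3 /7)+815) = 2689058312763 /3282355648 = 819.25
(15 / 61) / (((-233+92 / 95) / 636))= -906300 / 1344623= -0.67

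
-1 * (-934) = 934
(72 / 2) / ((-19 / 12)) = -432 / 19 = -22.74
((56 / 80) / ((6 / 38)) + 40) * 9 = 3999 / 10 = 399.90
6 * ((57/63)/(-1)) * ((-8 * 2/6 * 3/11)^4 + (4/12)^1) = -146186/43923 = -3.33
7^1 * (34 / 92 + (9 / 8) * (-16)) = -5677 / 46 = -123.41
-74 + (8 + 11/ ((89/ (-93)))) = -6897/ 89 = -77.49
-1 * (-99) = 99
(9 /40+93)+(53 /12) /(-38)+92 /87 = 259428 /2755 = 94.17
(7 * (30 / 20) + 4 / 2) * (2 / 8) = 25 / 8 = 3.12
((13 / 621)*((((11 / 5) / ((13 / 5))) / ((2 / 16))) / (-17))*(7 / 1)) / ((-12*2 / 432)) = 1232 / 1173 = 1.05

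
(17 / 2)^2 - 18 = 217 / 4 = 54.25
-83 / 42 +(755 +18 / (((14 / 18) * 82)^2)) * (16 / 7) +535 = 7814134915 / 3459498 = 2258.75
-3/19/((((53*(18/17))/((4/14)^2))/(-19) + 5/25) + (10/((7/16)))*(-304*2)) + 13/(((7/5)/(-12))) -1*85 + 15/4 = -192.68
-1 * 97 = -97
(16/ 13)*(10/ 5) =32/ 13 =2.46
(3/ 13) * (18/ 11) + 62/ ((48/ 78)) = 57845/ 572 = 101.13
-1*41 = -41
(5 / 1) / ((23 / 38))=190 / 23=8.26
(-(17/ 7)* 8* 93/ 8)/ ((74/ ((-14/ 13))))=1581/ 481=3.29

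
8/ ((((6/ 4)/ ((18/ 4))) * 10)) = 12/ 5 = 2.40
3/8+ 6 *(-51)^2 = 124851/8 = 15606.38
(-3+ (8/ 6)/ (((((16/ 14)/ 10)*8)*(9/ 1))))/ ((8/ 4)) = -613/ 432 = -1.42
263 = 263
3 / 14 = 0.21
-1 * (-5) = 5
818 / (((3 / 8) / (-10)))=-65440 / 3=-21813.33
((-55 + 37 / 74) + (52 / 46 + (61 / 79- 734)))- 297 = -3937793 / 3634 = -1083.60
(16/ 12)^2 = 16/ 9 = 1.78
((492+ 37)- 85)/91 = 444/91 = 4.88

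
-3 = -3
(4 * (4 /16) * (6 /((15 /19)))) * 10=76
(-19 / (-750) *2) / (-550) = -19 / 206250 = -0.00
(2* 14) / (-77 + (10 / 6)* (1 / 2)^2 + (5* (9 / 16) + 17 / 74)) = -49728 / 130609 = -0.38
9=9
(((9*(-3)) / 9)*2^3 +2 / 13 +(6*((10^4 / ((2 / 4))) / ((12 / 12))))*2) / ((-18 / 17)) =-26517365 / 117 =-226644.15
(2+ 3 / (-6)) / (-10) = -3 / 20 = -0.15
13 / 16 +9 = 157 / 16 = 9.81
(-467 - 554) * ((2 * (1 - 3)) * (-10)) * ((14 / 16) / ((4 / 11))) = -393085 / 4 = -98271.25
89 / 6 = 14.83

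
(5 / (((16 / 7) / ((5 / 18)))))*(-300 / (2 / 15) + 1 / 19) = -7481075 / 5472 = -1367.16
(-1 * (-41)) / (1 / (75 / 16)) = 3075 / 16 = 192.19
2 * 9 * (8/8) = 18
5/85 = 0.06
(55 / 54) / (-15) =-11 / 162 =-0.07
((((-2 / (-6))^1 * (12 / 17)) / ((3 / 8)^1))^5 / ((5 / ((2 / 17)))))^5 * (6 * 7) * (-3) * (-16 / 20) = 76223250190290215815795912064716079366144 / 12052482953723044126058492198998872420742611095671875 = 0.00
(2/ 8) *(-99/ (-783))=11/ 348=0.03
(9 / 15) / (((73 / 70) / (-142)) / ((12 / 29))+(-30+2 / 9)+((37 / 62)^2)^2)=-99141826392 / 4902346960193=-0.02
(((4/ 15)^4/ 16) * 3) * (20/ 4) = 16/ 3375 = 0.00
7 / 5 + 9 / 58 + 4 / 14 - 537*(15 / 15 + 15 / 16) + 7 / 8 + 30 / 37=-623058963 / 600880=-1036.91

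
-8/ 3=-2.67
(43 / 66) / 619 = 43 / 40854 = 0.00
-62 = -62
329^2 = 108241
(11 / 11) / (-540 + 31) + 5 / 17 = 2528 / 8653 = 0.29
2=2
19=19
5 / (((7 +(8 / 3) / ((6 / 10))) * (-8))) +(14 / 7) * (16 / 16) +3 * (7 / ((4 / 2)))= 10255 / 824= 12.45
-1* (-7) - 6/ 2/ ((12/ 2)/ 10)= 2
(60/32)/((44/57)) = 855/352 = 2.43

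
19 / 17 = 1.12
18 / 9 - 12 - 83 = -93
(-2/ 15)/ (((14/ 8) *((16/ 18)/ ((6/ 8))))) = -9/ 140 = -0.06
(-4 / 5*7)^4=614656 / 625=983.45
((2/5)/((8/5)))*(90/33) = 0.68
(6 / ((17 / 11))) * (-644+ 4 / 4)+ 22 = -2474.35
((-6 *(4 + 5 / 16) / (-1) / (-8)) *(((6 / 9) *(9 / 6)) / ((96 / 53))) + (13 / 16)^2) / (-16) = 2305 / 32768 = 0.07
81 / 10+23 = 311 / 10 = 31.10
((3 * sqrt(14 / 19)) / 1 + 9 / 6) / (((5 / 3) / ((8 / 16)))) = 9 / 20 + 9 * sqrt(266) / 190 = 1.22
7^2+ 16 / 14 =351 / 7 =50.14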